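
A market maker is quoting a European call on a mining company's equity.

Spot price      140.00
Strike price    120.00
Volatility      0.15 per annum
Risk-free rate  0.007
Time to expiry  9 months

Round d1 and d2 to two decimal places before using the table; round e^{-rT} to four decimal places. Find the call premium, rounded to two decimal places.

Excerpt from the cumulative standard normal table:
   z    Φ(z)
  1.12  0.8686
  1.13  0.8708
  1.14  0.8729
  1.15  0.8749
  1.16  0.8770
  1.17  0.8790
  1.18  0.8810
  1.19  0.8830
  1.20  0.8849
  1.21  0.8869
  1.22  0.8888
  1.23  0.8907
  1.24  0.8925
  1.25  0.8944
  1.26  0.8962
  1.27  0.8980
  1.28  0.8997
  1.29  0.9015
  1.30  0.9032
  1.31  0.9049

21.52

σ√T = 0.15·√0.75 = 0.1299
ln(S/K) + (r + σ²/2)T = ln(140/120) + (0.007 + 0.15²/2)·0.75 = 0.1542 + 0.0137 = 0.1678
d₁ = 0.1678 / 0.1299 = 1.2920 ⇒ 1.29
d₂ = d₁ − σ√T = 1.2920 − 0.1299 = 1.1621 ⇒ 1.16
exp(−rT) = exp(−0.007·0.75) = 0.9948
C = 140·N(1.29) − 120·0.9948·N(1.16) = 140·0.9015 − 120·0.9948·0.8770 = 126.2100 − 104.6928 = 21.5172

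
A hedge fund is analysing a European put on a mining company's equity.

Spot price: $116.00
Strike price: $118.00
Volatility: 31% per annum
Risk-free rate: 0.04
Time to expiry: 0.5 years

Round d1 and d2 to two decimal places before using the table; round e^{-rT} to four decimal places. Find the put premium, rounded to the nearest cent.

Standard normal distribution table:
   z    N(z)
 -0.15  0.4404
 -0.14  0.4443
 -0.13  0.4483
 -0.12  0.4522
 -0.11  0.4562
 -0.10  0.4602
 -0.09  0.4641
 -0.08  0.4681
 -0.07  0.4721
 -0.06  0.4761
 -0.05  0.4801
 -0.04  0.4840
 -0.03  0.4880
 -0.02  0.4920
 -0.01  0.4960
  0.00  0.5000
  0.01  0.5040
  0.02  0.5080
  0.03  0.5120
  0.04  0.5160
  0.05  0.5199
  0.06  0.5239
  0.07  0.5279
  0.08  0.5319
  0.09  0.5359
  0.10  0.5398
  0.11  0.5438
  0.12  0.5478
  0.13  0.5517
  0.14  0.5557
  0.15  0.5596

$9.98

T = 0.5;  σ√T = 0.2192
ln(S/K) + (r + σ²/2)T = ln(116/118) + (0.04 + 0.31²/2)·0.5 = -0.0171 + 0.0440 = 0.0269
d₁ = 0.0269 / 0.2192 = 0.1229 → 0.12
d₂ = d₁ − σ√T = 0.1229 − 0.2192 = -0.0963 → -0.10
e^(−rT) = e^(−0.04·0.5) = 0.9802
N(−d₂) = N(0.10) = 0.5398;  N(−d₁) = N(-0.12) = 0.4522
P = 118·0.9802·0.5398 − 116·0.4522 = 62.4352 − 52.4552 = 9.9800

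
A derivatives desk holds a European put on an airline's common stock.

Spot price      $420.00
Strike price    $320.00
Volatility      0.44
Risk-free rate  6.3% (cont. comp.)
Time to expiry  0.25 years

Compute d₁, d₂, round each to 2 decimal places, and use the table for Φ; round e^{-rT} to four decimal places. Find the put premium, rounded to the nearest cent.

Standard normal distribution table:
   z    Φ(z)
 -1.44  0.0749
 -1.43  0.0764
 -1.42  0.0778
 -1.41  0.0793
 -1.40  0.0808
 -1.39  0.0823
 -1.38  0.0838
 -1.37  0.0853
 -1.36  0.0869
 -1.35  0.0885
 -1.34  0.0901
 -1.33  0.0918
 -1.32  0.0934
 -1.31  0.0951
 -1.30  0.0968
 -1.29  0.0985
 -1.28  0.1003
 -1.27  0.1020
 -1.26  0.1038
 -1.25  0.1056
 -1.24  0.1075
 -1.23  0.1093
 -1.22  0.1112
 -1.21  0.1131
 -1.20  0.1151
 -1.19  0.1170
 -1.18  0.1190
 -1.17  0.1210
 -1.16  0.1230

T = 0.25;  σ√T = 0.2200
d₁ = [ln(420/320) + (0.063 + ½·0.44²)·0.25] / (σ√T) = (0.2719 + 0.0399) / 0.2200 = 1.4177 which rounds to 1.42
d₂ = 1.4177 − 0.2200 = 1.1977 which rounds to 1.20
exp(−rT) = exp(−0.063·0.25) = 0.9844
N(−d₂) = N(-1.20) = 0.1151;  N(−d₁) = N(-1.42) = 0.0778
P = 320·0.9844·0.1151 − 420·0.0778 = 36.2574 − 32.6760 = 3.5814

$3.58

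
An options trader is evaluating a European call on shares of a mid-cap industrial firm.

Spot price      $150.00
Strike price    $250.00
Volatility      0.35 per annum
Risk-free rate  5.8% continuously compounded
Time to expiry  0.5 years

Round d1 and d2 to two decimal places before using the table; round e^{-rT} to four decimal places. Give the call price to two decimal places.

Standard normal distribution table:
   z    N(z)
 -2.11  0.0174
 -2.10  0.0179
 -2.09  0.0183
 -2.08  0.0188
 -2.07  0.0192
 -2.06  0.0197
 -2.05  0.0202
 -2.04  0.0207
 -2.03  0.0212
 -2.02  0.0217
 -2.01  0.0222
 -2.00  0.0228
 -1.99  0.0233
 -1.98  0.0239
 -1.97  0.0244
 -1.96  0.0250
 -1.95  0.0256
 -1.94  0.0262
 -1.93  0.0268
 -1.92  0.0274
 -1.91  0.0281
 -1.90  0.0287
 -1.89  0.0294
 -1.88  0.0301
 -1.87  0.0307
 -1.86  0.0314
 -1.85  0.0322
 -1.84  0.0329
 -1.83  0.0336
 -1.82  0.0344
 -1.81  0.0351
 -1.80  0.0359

$0.50

σ√T = 0.35 × 0.7071 = 0.2475
d₁ = [ln(150/250) + (0.058 + ½·0.35²)·0.5] / (σ√T) = (-0.5108 + 0.0596) / 0.2475 = -1.8231 ⇒ -1.82
d₂ = -1.8231 − 0.2475 = -2.0706 ⇒ -2.07
e^(−rT) = e^(−0.058·0.5) = 0.9714
C = 150·N(-1.82) − 250·0.9714·N(-2.07) = 150·0.0344 − 250·0.9714·0.0192 = 5.1600 − 4.6627 = 0.4973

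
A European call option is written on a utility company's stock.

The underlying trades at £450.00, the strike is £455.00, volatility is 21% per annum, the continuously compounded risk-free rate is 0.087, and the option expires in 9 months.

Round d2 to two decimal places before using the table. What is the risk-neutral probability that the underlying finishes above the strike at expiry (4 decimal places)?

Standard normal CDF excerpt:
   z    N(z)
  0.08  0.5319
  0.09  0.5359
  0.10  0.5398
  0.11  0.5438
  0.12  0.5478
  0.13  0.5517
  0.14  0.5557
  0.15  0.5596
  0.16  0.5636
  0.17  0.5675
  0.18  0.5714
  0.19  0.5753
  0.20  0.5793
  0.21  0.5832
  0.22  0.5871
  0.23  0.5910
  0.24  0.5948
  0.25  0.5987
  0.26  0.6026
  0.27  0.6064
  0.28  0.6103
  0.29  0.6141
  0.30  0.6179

0.5832

σ√T = 0.21 × 0.8660 = 0.1819
d₁ = [ln(450/455) + (0.087 + ½·0.21²)·0.75] / (σ√T) = (-0.0110 + 0.0818) / 0.1819 = 0.3890 ≈ 0.39
d₂ = 0.3890 − 0.1819 = 0.2071 ≈ 0.21
Risk-neutral Pr[S_T > K] = N(d₂) = N(0.21) = 0.5832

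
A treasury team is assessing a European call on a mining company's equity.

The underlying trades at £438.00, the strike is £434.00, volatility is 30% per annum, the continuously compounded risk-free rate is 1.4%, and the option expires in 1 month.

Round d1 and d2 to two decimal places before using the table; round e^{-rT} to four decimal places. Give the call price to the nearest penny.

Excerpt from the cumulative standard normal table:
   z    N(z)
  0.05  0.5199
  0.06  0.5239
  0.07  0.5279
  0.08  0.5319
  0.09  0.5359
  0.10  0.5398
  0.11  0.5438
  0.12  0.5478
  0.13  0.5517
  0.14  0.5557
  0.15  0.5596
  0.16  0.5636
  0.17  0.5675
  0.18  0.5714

σ√T = 0.3 × 0.2887 = 0.0866
ln(S/K) + (r + σ²/2)T = ln(438/434) + (0.014 + 0.3²/2)·0.08333 = 0.0092 + 0.0049 = 0.0141
d₁ = 0.0141 / 0.0866 = 0.1627 → 0.16
d₂ = d₁ − σ√T = 0.1627 − 0.0866 = 0.0761 → 0.08
e^(−rT) = e^(−0.014·0.08333) = 0.9988
N(d₁) = N(0.16) = 0.5636;  N(d₂) = N(0.08) = 0.5319
C = 438·0.5636 − 434·0.9988·0.5319 = 246.8568 − 230.5676 = 16.2892

£16.29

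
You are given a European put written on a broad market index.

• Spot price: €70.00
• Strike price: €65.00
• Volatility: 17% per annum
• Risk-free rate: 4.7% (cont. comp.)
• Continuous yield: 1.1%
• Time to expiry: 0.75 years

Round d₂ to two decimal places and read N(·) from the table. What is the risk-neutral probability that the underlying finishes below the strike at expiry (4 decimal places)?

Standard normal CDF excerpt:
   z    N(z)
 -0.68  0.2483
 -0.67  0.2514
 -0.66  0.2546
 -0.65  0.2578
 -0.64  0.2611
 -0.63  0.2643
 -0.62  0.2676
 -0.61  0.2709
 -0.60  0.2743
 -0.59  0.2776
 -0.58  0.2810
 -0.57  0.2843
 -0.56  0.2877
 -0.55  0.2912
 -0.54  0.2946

0.2709

σ√T = 0.17·√0.75 = 0.1472
d₁ = [ln(70/65) + (0.047 − 0.011 + ½·0.17²)·0.75] / (σ√T) = (0.0741 + 0.0378) / 0.1472 = 0.7604 ⇒ 0.76
d₂ = 0.7604 − 0.1472 = 0.6131 ⇒ 0.61
Pr(exercise) under Q = N(−d₂) = N(-0.61) = 0.2709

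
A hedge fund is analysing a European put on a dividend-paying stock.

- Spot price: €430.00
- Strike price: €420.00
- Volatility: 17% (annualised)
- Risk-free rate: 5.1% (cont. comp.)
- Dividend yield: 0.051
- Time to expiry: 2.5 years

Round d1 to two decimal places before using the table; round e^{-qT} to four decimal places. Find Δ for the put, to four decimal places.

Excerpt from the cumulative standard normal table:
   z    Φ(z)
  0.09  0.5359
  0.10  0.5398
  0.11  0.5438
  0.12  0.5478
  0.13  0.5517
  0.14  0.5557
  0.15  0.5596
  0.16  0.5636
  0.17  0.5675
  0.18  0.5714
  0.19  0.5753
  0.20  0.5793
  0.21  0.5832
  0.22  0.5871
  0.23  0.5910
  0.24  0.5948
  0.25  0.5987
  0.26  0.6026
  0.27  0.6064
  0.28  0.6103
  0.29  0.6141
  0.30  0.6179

-0.3635

σ√T = 0.17 × 1.5811 = 0.2688
d₁ = [ln(430/420) + (0.051 − 0.051 + ½·0.17²)·2.5] / (σ√T) = (0.0235 + 0.0361) / 0.2688 = 0.2219 which rounds to 0.22
N(d₁) = N(0.22) = 0.5871
Δ_put = e^(−qT)·(N(d₁) − 1) = 0.8803·(0.5871 − 1) = -0.3635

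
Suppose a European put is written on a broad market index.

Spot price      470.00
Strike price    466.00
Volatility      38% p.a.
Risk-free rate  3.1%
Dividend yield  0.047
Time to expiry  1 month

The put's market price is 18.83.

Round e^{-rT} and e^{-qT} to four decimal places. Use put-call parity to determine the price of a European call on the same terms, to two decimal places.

22.21

e^(−qT) = e^(−0.047·0.08333) = 0.9961;  e^(−rT) = e^(−0.031·0.08333) = 0.9974
Put-call parity: C − P = S·e^(−qT) − K·e^(−rT) = 470·0.9961 − 466·0.9974 = 468.1670 − 464.7884 = 3.3786
C = P + (C − P) = 18.83 + (3.3786) = 22.2086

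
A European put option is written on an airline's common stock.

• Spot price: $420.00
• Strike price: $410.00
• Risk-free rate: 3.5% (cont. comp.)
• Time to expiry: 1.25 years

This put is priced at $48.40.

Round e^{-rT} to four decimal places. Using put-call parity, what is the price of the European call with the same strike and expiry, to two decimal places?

$75.95

e^(−rT) = e^(−0.035·1.25) = 0.9572
Put-call parity: C − P = S − K·e^(−rT) = 420 − 410·0.9572 = 420 − 392.4520 = 27.5480
C = P + (C − P) = 48.40 + (27.5480) = 75.9480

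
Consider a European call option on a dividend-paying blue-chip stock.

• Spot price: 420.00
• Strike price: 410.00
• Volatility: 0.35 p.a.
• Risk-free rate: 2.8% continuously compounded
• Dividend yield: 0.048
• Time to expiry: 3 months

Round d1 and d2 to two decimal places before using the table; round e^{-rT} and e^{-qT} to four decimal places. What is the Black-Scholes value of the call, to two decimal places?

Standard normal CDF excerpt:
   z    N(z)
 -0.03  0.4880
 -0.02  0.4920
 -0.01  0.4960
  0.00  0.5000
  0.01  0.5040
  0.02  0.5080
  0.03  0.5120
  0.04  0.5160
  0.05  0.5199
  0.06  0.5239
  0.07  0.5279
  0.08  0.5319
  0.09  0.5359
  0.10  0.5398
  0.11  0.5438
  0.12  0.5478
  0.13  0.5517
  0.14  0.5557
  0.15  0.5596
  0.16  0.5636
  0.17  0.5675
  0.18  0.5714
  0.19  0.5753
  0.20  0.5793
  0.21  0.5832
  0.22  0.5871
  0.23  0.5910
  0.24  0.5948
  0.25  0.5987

σ√T = 0.35 × 0.5000 = 0.1750
d₁ = [ln(420/410) + (0.028 − 0.048 + 0.35²/2)·0.25] / 0.1750 = [0.0241 + 0.0103] / 0.1750 = 0.1966 ≈ 0.20
d₂ = d₁ − σ√T = 0.1966 − 0.1750 = 0.0216 ≈ 0.02
e^(−qT) = e^(−0.048·0.25) = 0.9881;  e^(−rT) = e^(−0.028·0.25) = 0.9930
C = 420·0.9881·N(0.20) − 410·0.9930·N(0.02) = 420·0.9881·0.5793 − 410·0.9930·0.5080 = 240.4107 − 206.8220 = 33.5886

33.59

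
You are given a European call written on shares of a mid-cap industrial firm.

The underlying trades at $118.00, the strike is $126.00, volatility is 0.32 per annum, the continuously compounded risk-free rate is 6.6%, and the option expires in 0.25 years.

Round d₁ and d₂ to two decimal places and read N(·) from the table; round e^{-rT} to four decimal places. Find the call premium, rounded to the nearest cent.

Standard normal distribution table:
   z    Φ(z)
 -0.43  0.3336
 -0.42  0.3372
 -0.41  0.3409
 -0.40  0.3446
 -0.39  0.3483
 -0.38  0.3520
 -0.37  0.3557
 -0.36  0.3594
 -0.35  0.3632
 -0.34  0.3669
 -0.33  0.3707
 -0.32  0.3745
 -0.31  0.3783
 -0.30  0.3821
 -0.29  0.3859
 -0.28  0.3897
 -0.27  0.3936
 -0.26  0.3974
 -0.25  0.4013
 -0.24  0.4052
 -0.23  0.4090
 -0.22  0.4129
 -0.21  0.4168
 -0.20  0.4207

σ√T = 0.32·√0.25 = 0.1600
ln(S/K) + (r + σ²/2)T = ln(118/126) + (0.066 + 0.32²/2)·0.25 = -0.0656 + 0.0293 = -0.0363
d₁ = -0.0363 / 0.1600 = -0.2269 ≈ -0.23
d₂ = d₁ − σ√T = -0.2269 − 0.1600 = -0.3869 ≈ -0.39
exp(−rT) = exp(−0.066·0.25) = 0.9836
N(d₁) = N(-0.23) = 0.4090;  N(d₂) = N(-0.39) = 0.3483
C = 118·0.4090 − 126·0.9836·0.3483 = 48.2620 − 43.1661 = 5.0959

$5.10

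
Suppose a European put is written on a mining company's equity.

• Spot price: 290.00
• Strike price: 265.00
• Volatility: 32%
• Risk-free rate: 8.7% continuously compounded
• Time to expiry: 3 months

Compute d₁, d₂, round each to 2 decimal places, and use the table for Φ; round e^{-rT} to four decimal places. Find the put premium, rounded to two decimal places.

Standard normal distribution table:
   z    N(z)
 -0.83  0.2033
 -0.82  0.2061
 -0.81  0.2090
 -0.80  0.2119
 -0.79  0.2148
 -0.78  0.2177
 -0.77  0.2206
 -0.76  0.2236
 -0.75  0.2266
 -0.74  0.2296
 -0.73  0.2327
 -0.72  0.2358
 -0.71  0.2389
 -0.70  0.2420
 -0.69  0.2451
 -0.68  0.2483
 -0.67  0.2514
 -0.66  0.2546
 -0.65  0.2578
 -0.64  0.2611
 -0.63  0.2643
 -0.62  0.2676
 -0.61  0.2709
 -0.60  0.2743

6.26

σ√T = 0.32·√0.25 = 0.1600
d₁ = [ln(290/265) + (0.087 + ½·0.32²)·0.25] / (σ√T) = (0.0902 + 0.0345) / 0.1600 = 0.7794 → 0.78
d₂ = 0.7794 − 0.1600 = 0.6194 → 0.62
e^(−rT) = e^(−0.087·0.25) = 0.9785
N(−d₂) = N(-0.62) = 0.2676;  N(−d₁) = N(-0.78) = 0.2177
P = 265·0.9785·0.2676 − 290·0.2177 = 69.3893 − 63.1330 = 6.2563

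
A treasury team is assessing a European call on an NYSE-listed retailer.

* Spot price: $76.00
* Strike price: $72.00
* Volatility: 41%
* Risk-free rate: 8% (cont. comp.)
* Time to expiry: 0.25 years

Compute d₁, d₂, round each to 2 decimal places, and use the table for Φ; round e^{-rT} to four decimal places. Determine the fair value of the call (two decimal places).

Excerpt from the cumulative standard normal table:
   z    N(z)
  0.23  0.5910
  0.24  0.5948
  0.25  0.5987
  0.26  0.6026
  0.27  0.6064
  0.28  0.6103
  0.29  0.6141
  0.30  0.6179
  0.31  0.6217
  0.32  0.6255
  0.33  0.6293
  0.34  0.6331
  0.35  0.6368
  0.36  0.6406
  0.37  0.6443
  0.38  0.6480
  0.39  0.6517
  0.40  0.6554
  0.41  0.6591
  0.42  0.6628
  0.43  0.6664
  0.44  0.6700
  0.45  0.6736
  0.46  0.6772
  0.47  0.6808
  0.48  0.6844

$8.94

σ√T = 0.41 × 0.5000 = 0.2050
ln(S/K) + (r + σ²/2)T = ln(76/72) + (0.08 + 0.41²/2)·0.25 = 0.0541 + 0.0410 = 0.0951
d₁ = 0.0951 / 0.2050 = 0.4638 ≈ 0.46
d₂ = d₁ − σ√T = 0.4638 − 0.2050 = 0.2588 ≈ 0.26
e^(−rT) = e^(−0.08·0.25) = 0.9802
N(d₁) = N(0.46) = 0.6772;  N(d₂) = N(0.26) = 0.6026
C = 76·0.6772 − 72·0.9802·0.6026 = 51.4672 − 42.5281 = 8.9391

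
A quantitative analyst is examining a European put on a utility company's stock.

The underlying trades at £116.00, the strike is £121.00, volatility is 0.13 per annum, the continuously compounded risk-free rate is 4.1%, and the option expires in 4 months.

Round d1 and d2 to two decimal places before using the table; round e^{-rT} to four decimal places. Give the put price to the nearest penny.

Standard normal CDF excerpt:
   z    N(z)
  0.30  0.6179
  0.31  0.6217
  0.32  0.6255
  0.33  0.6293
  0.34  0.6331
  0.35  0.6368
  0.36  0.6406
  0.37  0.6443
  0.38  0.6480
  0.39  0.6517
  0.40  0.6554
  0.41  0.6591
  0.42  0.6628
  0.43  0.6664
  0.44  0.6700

σ√T = 0.13·√0.3333 = 0.0751
d₁ = [ln(116/121) + (0.041 + ½·0.13²)·0.3333] / (σ√T) = (-0.0422 + 0.0165) / 0.0751 = -0.3426 ≈ -0.34
d₂ = -0.3426 − 0.0751 = -0.4177 ≈ -0.42
exp(−rT) = exp(−0.041·0.3333) = 0.9864
N(−d₂) = N(0.42) = 0.6628;  N(−d₁) = N(0.34) = 0.6331
P = 121·0.9864·0.6628 − 116·0.6331 = 79.1081 − 73.4396 = 5.6685

£5.67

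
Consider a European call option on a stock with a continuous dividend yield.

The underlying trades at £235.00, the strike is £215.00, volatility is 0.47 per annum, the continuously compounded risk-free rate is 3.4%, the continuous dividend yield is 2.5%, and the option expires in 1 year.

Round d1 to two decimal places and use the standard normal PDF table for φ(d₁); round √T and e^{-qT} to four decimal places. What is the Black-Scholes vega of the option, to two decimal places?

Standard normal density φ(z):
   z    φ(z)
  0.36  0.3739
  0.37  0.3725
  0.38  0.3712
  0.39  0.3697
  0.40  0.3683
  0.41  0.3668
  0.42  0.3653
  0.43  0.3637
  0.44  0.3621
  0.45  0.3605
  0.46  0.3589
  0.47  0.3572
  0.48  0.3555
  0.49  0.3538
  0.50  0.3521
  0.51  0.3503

82.99

σ√T = 0.47·√1 = 0.4700
ln(S/K) + (r − q + σ²/2)T = ln(235/215) + (0.034 − 0.025 + 0.47²/2)·1 = 0.0889 + 0.1195 = 0.2084
d₁ = 0.2084 / 0.4700 = 0.4434 ⇒ 0.44
√T = √1 = 1.0000
φ(d₁) = φ(0.44) = 0.3621
exp(−qT) = exp(−0.025·1) = 0.9753
vega = S·exp(−qT)·φ(d₁)·√T = 235·0.9753·0.3621·1.0000 = 82.9917
(Vega is the same for a European call and put with the same parameters.)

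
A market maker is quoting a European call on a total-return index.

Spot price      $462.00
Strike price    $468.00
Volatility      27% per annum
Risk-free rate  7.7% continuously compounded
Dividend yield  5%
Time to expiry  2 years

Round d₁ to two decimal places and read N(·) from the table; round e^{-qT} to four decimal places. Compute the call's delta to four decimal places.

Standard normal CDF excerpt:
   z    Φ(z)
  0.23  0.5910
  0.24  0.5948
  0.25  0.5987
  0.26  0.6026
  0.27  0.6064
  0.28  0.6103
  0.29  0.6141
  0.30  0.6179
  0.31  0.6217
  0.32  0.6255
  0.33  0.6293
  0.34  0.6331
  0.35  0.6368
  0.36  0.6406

0.5591

σ√T = 0.27·√2 = 0.3818
d₁ = [ln(462/468) + (0.077 − 0.05 + ½·0.27²)·2] / (σ√T) = (-0.0129 + 0.1269) / 0.3818 = 0.2985 → 0.30
N(d₁) = N(0.30) = 0.6179
Δ_call = e^(−qT)·N(d₁) = 0.9048·0.6179 = 0.5591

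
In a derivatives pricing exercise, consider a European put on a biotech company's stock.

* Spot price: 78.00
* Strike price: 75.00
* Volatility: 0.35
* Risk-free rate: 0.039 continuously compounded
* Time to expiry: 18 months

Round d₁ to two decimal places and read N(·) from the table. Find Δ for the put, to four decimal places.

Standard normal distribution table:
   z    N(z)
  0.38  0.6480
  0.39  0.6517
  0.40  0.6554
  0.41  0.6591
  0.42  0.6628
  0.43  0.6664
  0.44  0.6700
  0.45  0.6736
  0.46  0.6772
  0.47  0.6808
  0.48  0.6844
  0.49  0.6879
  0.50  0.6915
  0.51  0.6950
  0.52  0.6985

-0.3300

T = 1.5;  σ√T = 0.4287
d₁ = [ln(78/75) + (0.039 + ½·0.35²)·1.5] / (σ√T) = (0.0392 + 0.1504) / 0.4287 = 0.4423 → 0.44
N(d₁) = N(0.44) = 0.6700
Δ_put = N(d₁) − 1 = 0.6700 − 1 = -0.3300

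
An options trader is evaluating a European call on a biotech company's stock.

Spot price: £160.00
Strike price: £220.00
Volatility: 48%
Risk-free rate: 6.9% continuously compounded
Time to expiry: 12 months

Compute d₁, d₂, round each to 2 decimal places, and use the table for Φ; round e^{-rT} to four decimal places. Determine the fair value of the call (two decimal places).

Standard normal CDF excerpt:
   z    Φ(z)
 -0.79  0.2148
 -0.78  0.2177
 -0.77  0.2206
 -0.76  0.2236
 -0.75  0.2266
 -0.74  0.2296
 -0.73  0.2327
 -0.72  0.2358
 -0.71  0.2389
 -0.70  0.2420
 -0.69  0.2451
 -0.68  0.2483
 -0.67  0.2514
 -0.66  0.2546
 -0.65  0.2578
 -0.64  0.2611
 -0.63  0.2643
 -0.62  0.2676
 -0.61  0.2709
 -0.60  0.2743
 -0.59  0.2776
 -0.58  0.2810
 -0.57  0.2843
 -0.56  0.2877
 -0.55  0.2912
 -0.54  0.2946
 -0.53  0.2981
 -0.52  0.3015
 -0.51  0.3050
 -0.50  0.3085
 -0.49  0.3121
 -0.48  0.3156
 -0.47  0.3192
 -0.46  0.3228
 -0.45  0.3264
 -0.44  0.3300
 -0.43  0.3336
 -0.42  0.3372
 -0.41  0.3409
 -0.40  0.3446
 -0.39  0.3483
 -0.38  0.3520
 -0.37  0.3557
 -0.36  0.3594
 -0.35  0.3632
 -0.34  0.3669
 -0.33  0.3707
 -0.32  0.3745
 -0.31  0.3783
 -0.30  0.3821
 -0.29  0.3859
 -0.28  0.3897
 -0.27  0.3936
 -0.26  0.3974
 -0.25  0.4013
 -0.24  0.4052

σ√T = 0.48 × 1.0000 = 0.4800
d₁ = [ln(160/220) + (0.069 + 0.48²/2)·1] / 0.4800 = [-0.3185 + 0.1842] / 0.4800 = -0.2797 ≈ -0.28
d₂ = d₁ − σ√T = -0.2797 − 0.4800 = -0.7597 ≈ -0.76
exp(−rT) = exp(−0.069·1) = 0.9333
C = 160·N(-0.28) − 220·0.9333·N(-0.76) = 160·0.3897 − 220·0.9333·0.2236 = 62.3520 − 45.9109 = 16.4411

£16.44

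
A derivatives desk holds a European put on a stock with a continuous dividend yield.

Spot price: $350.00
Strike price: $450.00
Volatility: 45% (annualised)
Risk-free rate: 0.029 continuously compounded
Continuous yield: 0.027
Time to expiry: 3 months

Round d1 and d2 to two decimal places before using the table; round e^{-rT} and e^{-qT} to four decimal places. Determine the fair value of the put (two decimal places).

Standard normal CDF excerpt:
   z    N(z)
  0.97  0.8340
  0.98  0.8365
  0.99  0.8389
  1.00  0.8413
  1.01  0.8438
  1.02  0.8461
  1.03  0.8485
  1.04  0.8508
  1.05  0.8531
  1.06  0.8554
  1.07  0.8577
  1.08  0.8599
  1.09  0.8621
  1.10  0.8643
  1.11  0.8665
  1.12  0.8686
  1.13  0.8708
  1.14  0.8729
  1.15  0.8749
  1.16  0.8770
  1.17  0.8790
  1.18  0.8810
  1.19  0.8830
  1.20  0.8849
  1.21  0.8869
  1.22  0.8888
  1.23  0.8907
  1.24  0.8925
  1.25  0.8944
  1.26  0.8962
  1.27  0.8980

σ√T = 0.45 × 0.5000 = 0.2250
d₁ = [ln(350/450) + (0.029 − 0.027 + ½·0.45²)·0.25] / (σ√T) = (-0.2513 + 0.0258) / 0.2250 = -1.0022 ≈ -1.00
d₂ = -1.0022 − 0.2250 = -1.2272 ≈ -1.23
e^(−qT) = e^(−0.027·0.25) = 0.9933;  e^(−rT) = e^(−0.029·0.25) = 0.9928
N(−d₂) = N(1.23) = 0.8907;  N(−d₁) = N(1.00) = 0.8413
P = 450·0.9928·0.8907 − 350·0.9933·0.8413 = 397.9291 − 292.4822 = 105.4470

$105.45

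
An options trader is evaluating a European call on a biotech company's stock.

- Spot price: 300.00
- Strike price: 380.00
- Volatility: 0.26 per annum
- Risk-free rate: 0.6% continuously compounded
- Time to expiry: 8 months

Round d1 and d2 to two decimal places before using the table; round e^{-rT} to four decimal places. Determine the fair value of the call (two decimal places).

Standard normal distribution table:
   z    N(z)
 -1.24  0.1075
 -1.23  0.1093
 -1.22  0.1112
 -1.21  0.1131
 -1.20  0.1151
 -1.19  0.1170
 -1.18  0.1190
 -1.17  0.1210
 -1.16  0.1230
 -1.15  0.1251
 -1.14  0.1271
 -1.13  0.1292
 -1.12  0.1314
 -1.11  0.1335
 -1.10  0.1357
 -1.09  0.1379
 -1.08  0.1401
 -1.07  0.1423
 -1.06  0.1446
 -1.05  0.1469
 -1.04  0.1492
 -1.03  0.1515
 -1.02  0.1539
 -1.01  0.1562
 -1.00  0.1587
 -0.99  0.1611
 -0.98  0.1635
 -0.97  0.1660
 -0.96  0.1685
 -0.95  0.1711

σ√T = 0.26·√0.6667 = 0.2123
d₁ = [ln(300/380) + (0.006 + 0.26²/2)·0.6667] / 0.2123 = [-0.2364 + 0.0265] / 0.2123 = -0.9885 which rounds to -0.99
d₂ = d₁ − σ√T = -0.9885 − 0.2123 = -1.2008 which rounds to -1.20
e^(−rT) = e^(−0.006·0.6667) = 0.9960
C = 300·N(-0.99) − 380·0.9960·N(-1.20) = 300·0.1611 − 380·0.9960·0.1151 = 48.3300 − 43.5630 = 4.7670

4.77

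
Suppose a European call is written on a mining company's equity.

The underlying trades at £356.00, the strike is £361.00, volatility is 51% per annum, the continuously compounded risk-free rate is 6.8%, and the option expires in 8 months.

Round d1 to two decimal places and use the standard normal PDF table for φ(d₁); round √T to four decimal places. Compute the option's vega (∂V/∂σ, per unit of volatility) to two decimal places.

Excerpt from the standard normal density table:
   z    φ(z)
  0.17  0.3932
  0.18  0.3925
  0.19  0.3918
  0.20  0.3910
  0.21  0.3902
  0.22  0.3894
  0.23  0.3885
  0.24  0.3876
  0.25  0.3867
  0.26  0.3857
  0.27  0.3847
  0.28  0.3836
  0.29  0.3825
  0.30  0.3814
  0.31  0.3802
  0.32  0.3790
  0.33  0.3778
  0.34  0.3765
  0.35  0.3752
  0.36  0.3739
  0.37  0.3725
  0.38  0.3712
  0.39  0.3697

111.50

σ√T = 0.51 × 0.8165 = 0.4164
d₁ = [ln(356/361) + (0.068 + 0.51²/2)·0.6667] / 0.4164 = [-0.0139 + 0.1320] / 0.4164 = 0.2836 ⇒ 0.28
√T = √0.6667 = 0.8165
φ(d₁) = φ(0.28) = 0.3836
vega = S·φ(d₁)·√T = 356·0.3836·0.8165 = 111.5025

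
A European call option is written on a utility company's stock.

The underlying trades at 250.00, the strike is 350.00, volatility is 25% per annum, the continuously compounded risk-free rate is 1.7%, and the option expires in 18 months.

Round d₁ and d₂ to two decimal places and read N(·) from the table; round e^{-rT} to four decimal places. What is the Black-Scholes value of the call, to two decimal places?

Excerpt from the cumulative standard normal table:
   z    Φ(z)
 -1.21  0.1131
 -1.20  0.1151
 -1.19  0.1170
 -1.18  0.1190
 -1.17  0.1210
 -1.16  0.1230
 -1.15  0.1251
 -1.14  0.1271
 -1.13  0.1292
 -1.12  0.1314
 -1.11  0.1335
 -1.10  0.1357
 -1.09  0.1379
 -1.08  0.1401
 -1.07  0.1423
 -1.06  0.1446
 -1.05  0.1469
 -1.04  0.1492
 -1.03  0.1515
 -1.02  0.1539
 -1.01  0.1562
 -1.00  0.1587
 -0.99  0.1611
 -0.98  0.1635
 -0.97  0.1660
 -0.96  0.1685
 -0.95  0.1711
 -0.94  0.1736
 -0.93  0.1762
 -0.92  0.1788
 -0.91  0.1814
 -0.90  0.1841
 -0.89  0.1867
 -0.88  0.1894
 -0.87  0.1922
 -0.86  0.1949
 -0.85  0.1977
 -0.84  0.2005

σ√T = 0.25 × 1.2247 = 0.3062
ln(S/K) + (r + σ²/2)T = ln(250/350) + (0.017 + 0.25²/2)·1.5 = -0.3365 + 0.0724 = -0.2641
d₁ = -0.2641 / 0.3062 = -0.8625 which rounds to -0.86
d₂ = d₁ − σ√T = -0.8625 − 0.3062 = -1.1687 which rounds to -1.17
e^(−rT) = e^(−0.017·1.5) = 0.9748
C = 250·N(-0.86) − 350·0.9748·N(-1.17) = 250·0.1949 − 350·0.9748·0.1210 = 48.7250 − 41.2828 = 7.4422

7.44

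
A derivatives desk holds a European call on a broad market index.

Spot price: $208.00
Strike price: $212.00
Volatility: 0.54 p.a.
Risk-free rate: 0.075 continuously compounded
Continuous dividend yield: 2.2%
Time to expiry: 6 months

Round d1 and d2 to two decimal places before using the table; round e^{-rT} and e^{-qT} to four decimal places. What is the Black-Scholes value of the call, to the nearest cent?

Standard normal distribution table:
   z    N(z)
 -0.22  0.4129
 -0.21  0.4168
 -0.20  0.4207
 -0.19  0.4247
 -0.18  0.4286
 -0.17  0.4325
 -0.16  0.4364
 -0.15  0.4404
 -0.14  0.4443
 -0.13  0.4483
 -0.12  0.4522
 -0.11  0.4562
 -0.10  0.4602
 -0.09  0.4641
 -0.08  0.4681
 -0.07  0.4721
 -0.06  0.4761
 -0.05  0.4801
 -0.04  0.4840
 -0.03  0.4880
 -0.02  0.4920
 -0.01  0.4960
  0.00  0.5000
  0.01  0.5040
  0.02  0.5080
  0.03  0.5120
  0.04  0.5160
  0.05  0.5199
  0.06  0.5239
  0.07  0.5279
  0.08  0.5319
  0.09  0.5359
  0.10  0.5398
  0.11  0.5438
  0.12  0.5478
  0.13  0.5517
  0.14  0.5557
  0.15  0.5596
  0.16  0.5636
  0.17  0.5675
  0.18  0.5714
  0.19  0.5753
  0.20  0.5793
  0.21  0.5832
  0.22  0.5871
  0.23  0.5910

$31.67

T = 0.5;  σ√T = 0.3818
d₁ = [ln(208/212) + (0.075 − 0.022 + ½·0.54²)·0.5] / (σ√T) = (-0.0190 + 0.0994) / 0.3818 = 0.2104 ⇒ 0.21
d₂ = 0.2104 − 0.3818 = -0.1714 ⇒ -0.17
e^(−qT) = e^(−0.022·0.5) = 0.9891;  e^(−rT) = e^(−0.075·0.5) = 0.9632
N(d₁) = N(0.21) = 0.5832;  N(d₂) = N(-0.17) = 0.4325
C = 208·0.9891·0.5832 − 212·0.9632·0.4325 = 119.9834 − 88.3158 = 31.6676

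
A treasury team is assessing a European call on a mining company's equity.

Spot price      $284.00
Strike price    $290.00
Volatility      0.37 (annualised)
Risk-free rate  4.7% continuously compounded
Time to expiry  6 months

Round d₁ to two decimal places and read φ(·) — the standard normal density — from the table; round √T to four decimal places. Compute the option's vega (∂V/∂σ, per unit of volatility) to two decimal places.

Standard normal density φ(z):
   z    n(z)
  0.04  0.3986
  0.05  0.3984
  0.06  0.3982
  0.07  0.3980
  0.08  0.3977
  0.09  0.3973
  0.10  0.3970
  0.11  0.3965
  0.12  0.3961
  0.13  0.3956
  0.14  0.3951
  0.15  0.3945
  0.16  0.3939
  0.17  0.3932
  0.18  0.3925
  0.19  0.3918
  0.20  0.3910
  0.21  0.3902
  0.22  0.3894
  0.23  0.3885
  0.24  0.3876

79.34

T = 0.5;  σ√T = 0.2616
d₁ = [ln(284/290) + (0.047 + 0.37²/2)·0.5] / 0.2616 = [-0.0209 + 0.0577] / 0.2616 = 0.1407 → 0.14
√T = √0.5 = 0.7071
φ(d₁) = φ(0.14) = 0.3951
vega = S·φ(d₁)·√T = 284·0.3951·0.7071 = 79.3426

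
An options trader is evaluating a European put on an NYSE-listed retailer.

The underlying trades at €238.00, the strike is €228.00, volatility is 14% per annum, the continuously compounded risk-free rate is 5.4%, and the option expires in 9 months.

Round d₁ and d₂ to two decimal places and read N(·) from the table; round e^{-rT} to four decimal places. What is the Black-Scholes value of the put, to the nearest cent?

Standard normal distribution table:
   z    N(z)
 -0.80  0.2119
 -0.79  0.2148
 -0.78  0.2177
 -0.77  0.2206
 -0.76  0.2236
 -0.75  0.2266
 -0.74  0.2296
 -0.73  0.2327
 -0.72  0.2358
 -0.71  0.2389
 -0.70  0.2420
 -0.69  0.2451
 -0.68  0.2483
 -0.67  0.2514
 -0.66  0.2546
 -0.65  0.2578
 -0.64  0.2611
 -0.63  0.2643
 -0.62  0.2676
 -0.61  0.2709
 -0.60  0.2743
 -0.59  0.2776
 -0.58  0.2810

T = 0.75;  σ√T = 0.1212
d₁ = [ln(238/228) + (0.054 + 0.14²/2)·0.75] / 0.1212 = [0.0429 + 0.0478] / 0.1212 = 0.7487 ⇒ 0.75
d₂ = d₁ − σ√T = 0.7487 − 0.1212 = 0.6275 ⇒ 0.63
e^(−rT) = e^(−0.054·0.75) = 0.9603
N(−d₂) = N(-0.63) = 0.2643;  N(−d₁) = N(-0.75) = 0.2266
P = 228·0.9603·0.2643 − 238·0.2266 = 57.8681 − 53.9308 = 3.9373

€3.94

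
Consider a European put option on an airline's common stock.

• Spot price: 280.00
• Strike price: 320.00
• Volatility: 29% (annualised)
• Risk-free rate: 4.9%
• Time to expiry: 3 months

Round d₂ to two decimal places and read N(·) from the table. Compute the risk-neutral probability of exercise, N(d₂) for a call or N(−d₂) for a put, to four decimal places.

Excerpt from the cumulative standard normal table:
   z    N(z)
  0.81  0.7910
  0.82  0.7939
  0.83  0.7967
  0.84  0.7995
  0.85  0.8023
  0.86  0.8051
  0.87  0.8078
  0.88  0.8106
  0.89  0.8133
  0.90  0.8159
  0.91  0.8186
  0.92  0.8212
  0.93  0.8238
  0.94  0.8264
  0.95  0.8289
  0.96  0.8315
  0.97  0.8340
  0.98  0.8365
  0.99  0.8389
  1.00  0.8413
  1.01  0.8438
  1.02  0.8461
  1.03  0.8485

σ√T = 0.29 × 0.5000 = 0.1450
d₁ = [ln(280/320) + (0.049 + 0.29²/2)·0.25] / 0.1450 = [-0.1335 + 0.0228] / 0.1450 = -0.7639 → -0.76
d₂ = d₁ − σ√T = -0.7639 − 0.1450 = -0.9089 → -0.91
Pr(exercise) under Q = N(−d₂) = N(0.91) = 0.8186

0.8186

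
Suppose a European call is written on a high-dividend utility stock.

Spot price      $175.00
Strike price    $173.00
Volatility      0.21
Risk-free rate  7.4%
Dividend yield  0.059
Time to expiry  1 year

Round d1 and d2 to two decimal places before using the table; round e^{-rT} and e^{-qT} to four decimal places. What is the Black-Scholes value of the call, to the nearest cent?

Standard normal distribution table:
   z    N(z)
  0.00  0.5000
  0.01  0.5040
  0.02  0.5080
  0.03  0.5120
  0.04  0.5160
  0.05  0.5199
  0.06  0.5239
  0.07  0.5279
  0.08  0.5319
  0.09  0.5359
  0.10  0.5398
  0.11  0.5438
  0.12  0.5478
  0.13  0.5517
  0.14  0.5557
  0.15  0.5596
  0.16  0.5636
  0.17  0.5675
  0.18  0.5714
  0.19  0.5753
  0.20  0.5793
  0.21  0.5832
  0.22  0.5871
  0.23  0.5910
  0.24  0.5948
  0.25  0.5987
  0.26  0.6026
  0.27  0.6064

σ√T = 0.21·√1 = 0.2100
d₁ = [ln(175/173) + (0.074 − 0.059 + 0.21²/2)·1] / 0.2100 = [0.0115 + 0.0370] / 0.2100 = 0.2312 → 0.23
d₂ = d₁ − σ√T = 0.2312 − 0.2100 = 0.0212 → 0.02
exp(−qT) = exp(−0.059·1) = 0.9427;  exp(−rT) = exp(−0.074·1) = 0.9287
N(d₁) = N(0.23) = 0.5910;  N(d₂) = N(0.02) = 0.5080
C = 175·0.9427·0.5910 − 173·0.9287·0.5080 = 97.4987 − 81.6179 = 15.8809

$15.88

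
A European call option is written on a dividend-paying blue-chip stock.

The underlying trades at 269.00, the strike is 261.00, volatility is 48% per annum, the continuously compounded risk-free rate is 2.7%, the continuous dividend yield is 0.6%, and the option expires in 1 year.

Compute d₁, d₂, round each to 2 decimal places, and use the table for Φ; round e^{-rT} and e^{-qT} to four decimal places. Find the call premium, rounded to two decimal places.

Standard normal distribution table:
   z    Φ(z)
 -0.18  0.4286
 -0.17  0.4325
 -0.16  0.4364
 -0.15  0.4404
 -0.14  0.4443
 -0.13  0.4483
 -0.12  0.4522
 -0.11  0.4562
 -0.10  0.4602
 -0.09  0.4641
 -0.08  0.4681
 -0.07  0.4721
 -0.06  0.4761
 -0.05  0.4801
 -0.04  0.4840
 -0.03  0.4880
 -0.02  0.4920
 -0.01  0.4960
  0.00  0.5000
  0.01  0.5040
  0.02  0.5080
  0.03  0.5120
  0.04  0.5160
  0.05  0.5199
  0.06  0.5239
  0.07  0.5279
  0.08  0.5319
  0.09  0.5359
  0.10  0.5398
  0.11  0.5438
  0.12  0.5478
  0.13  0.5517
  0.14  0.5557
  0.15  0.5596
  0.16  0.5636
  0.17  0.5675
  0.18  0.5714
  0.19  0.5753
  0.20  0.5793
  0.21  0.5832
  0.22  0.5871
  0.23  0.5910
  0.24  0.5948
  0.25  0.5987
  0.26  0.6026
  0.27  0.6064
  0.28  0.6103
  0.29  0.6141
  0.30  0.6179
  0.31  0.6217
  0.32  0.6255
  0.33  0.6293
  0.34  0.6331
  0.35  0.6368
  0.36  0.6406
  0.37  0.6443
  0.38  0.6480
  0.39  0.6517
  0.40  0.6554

56.38

σ√T = 0.48·√1 = 0.4800
ln(S/K) + (r − q + σ²/2)T = ln(269/261) + (0.027 − 0.006 + 0.48²/2)·1 = 0.0302 + 0.1362 = 0.1664
d₁ = 0.1664 / 0.4800 = 0.3466 ⇒ 0.35
d₂ = d₁ − σ√T = 0.3466 − 0.4800 = -0.1334 ⇒ -0.13
exp(−qT) = exp(−0.006·1) = 0.9940;  exp(−rT) = exp(−0.027·1) = 0.9734
N(d₁) = N(0.35) = 0.6368;  N(d₂) = N(-0.13) = 0.4483
C = 269·0.9940·0.6368 − 261·0.9734·0.4483 = 170.2714 − 113.8939 = 56.3775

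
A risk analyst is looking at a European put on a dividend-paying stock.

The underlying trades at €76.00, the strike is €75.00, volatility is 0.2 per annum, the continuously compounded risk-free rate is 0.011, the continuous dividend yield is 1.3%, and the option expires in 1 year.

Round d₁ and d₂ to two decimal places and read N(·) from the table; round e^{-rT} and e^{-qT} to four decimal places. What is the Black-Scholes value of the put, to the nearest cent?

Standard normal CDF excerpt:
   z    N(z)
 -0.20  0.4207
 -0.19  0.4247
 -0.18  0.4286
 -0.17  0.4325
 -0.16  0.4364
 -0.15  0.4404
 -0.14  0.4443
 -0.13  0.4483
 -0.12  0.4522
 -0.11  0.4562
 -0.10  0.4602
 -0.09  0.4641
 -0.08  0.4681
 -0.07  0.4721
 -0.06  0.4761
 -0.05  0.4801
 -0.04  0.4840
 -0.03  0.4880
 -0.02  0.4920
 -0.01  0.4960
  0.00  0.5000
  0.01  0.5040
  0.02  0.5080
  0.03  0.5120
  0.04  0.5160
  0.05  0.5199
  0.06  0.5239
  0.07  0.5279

σ√T = 0.2 × 1.0000 = 0.2000
d₁ = [ln(76/75) + (0.011 − 0.013 + ½·0.2²)·1] / (σ√T) = (0.0132 + 0.0180) / 0.2000 = 0.1562 → 0.16
d₂ = 0.1562 − 0.2000 = -0.0438 → -0.04
e^(−qT) = e^(−0.013·1) = 0.9871;  e^(−rT) = e^(−0.011·1) = 0.9891
N(−d₂) = N(0.04) = 0.5160;  N(−d₁) = N(-0.16) = 0.4364
P = 75·0.9891·0.5160 − 76·0.9871·0.4364 = 38.2782 − 32.7386 = 5.5396

€5.54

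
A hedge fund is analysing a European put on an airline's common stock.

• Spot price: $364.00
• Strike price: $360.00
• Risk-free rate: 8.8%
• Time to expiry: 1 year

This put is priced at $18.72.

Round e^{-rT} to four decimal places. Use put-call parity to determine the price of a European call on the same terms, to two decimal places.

exp(−rT) = exp(−0.088·1) = 0.9158
Put-call parity: C − P = S − K·e^(−rT) = 364 − 360·0.9158 = 364 − 329.6880 = 34.3120
C = P + (C − P) = 18.72 + (34.3120) = 53.0320

$53.03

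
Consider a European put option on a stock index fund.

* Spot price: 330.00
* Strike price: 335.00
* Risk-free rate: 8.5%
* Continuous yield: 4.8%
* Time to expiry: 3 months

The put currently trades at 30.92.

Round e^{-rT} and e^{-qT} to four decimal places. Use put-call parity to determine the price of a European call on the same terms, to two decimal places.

29.03

e^(−qT) = e^(−0.048·0.25) = 0.9881;  e^(−rT) = e^(−0.085·0.25) = 0.9790
Put-call parity: C − P = S·e^(−qT) − K·e^(−rT) = 330·0.9881 − 335·0.9790 = 326.0730 − 327.9650 = -1.8920
C = P + (C − P) = 30.92 + (-1.8920) = 29.0280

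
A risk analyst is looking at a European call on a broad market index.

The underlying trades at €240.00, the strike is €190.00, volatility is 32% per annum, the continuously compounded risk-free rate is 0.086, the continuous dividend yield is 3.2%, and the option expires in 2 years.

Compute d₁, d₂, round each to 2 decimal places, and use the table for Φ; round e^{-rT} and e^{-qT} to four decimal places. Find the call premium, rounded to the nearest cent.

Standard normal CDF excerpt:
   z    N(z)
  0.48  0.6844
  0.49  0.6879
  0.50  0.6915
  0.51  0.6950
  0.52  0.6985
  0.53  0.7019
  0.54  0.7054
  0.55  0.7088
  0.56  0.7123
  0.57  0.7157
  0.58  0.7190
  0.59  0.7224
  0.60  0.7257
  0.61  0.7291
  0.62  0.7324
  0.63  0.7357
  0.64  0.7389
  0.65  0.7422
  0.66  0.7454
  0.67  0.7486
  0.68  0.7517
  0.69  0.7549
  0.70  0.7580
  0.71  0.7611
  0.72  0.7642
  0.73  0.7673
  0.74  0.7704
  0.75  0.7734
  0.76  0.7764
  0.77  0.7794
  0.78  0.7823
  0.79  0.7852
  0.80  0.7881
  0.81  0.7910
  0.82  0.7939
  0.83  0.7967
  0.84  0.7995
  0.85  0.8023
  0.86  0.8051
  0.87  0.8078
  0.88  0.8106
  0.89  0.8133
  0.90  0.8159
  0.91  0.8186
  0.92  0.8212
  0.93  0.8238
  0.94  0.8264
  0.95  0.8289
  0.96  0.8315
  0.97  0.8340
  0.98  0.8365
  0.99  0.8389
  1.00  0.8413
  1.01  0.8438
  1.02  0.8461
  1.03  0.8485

€76.02

σ√T = 0.32·√2 = 0.4525
d₁ = [ln(240/190) + (0.086 − 0.032 + ½·0.32²)·2] / (σ√T) = (0.2336 + 0.2104) / 0.4525 = 0.9811 ⇒ 0.98
d₂ = 0.9811 − 0.4525 = 0.5286 ⇒ 0.53
exp(−qT) = exp(−0.032·2) = 0.9380;  exp(−rT) = exp(−0.086·2) = 0.8420
N(d₁) = N(0.98) = 0.8365;  N(d₂) = N(0.53) = 0.7019
C = 240·0.9380·0.8365 − 190·0.8420·0.7019 = 188.3129 − 112.2900 = 76.0229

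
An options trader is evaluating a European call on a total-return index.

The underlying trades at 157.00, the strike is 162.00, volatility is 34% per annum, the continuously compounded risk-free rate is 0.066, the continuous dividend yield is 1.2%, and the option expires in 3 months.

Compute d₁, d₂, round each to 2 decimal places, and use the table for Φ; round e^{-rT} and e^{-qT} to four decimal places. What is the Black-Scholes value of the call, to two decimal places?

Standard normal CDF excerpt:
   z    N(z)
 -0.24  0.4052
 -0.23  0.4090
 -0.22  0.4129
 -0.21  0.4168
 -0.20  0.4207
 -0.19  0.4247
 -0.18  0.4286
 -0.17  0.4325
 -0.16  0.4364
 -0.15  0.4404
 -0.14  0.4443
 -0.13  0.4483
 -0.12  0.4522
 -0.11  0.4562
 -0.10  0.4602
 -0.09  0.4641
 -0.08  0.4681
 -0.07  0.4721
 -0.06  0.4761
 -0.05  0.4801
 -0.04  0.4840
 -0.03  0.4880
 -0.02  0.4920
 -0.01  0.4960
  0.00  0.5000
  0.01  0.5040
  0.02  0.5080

T = 0.25;  σ√T = 0.1700
d₁ = [ln(157/162) + (0.066 − 0.012 + 0.34²/2)·0.25] / 0.1700 = [-0.0314 + 0.0280] / 0.1700 = -0.0200 ≈ -0.02
d₂ = d₁ − σ√T = -0.0200 − 0.1700 = -0.1900 ≈ -0.19
exp(−qT) = exp(−0.012·0.25) = 0.9970;  exp(−rT) = exp(−0.066·0.25) = 0.9836
N(d₁) = N(-0.02) = 0.4920;  N(d₂) = N(-0.19) = 0.4247
C = 157·0.9970·0.4920 − 162·0.9836·0.4247 = 77.0123 − 67.6731 = 9.3392

9.34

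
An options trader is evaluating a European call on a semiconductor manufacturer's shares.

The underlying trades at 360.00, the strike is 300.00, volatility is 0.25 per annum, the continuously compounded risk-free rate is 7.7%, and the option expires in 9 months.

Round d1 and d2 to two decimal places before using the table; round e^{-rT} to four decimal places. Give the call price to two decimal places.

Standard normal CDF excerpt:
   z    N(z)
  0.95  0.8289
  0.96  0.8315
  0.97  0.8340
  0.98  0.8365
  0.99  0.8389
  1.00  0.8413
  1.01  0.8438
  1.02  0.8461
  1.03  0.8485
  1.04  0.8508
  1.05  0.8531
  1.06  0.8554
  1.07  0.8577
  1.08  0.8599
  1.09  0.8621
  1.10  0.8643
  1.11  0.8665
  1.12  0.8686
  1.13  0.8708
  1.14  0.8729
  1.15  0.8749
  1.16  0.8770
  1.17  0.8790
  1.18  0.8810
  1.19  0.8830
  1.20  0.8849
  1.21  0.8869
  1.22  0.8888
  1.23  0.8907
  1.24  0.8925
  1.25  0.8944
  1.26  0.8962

81.74

T = 0.75;  σ√T = 0.2165
ln(S/K) + (r + σ²/2)T = ln(360/300) + (0.077 + 0.25²/2)·0.75 = 0.1823 + 0.0812 = 0.2635
d₁ = 0.2635 / 0.2165 = 1.2171 ≈ 1.22
d₂ = d₁ − σ√T = 1.2171 − 0.2165 = 1.0006 ≈ 1.00
exp(−rT) = exp(−0.077·0.75) = 0.9439
C = 360·N(1.22) − 300·0.9439·N(1.00) = 360·0.8888 − 300·0.9439·0.8413 = 319.9680 − 238.2309 = 81.7371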